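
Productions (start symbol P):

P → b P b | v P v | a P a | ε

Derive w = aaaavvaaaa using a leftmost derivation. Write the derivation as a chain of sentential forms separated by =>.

P => aPa => aaPaa => aaaPaaa => aaaaPaaaa => aaaavPvaaaa => aaaavvaaaa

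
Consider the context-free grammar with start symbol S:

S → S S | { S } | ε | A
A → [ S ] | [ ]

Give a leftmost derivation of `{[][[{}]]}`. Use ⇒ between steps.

S ⇒ {S} ⇒ {SS} ⇒ {SSS} ⇒ {ASS} ⇒ {[]SS} ⇒ {[]S} ⇒ {[]A} ⇒ {[][S]} ⇒ {[][A]} ⇒ {[][[S]]} ⇒ {[][[{S}]]} ⇒ {[][[{}]]}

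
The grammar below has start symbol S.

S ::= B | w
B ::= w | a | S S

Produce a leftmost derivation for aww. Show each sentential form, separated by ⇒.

S ⇒ B ⇒ SS ⇒ BS ⇒ aS ⇒ aB ⇒ aSS ⇒ aBS ⇒ awS ⇒ aww

S ⇒ B   [S ::= B]
B ⇒ SS   [B ::= S S]
SS ⇒ BS   [S ::= B]
BS ⇒ aS   [B ::= a]
aS ⇒ aB   [S ::= B]
aB ⇒ aSS   [B ::= S S]
aSS ⇒ aBS   [S ::= B]
aBS ⇒ awS   [B ::= w]
awS ⇒ aww   [S ::= w]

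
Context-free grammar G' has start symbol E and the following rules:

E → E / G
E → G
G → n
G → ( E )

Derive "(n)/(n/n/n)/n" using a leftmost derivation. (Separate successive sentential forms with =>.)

E => E/G   [E → E / G]
E/G => E/G/G   [E → E / G]
E/G/G => G/G/G   [E → G]
G/G/G => (E)/G/G   [G → ( E )]
(E)/G/G => (G)/G/G   [E → G]
(G)/G/G => (n)/G/G   [G → n]
(n)/G/G => (n)/(E)/G   [G → ( E )]
(n)/(E)/G => (n)/(E/G)/G   [E → E / G]
(n)/(E/G)/G => (n)/(E/G/G)/G   [E → E / G]
(n)/(E/G/G)/G => (n)/(G/G/G)/G   [E → G]
(n)/(G/G/G)/G => (n)/(n/G/G)/G   [G → n]
(n)/(n/G/G)/G => (n)/(n/n/G)/G   [G → n]
(n)/(n/n/G)/G => (n)/(n/n/n)/G   [G → n]
(n)/(n/n/n)/G => (n)/(n/n/n)/n   [G → n]

E => E/G => E/G/G => G/G/G => (E)/G/G => (G)/G/G => (n)/G/G => (n)/(E)/G => (n)/(E/G)/G => (n)/(E/G/G)/G => (n)/(G/G/G)/G => (n)/(n/G/G)/G => (n)/(n/n/G)/G => (n)/(n/n/n)/G => (n)/(n/n/n)/n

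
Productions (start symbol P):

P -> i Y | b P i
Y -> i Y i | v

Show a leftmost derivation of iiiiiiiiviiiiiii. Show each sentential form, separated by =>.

P => iY => iiYi => iiiYii => iiiiYiii => iiiiiYiiii => iiiiiiYiiiii => iiiiiiiYiiiiii => iiiiiiiiYiiiiiii => iiiiiiiiviiiiiii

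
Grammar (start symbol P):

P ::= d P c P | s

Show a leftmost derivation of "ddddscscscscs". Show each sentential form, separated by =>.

P => dPcP   [P ::= d P c P]
dPcP => ddPcPcP   [P ::= d P c P]
ddPcPcP => dddPcPcPcP   [P ::= d P c P]
dddPcPcPcP => ddddPcPcPcPcP   [P ::= d P c P]
ddddPcPcPcPcP => ddddscPcPcPcP   [P ::= s]
ddddscPcPcPcP => ddddscscPcPcP   [P ::= s]
ddddscscPcPcP => ddddscscscPcP   [P ::= s]
ddddscscscPcP => ddddscscscscP   [P ::= s]
ddddscscscscP => ddddscscscscs   [P ::= s]

P => dPcP => ddPcPcP => dddPcPcPcP => ddddPcPcPcPcP => ddddscPcPcPcP => ddddscscPcPcP => ddddscscscPcP => ddddscscscscP => ddddscscscscs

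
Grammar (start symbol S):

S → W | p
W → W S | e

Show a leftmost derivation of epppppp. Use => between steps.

S => W   [S → W]
W => WS   [W → W S]
WS => WSS   [W → W S]
WSS => WSSS   [W → W S]
WSSS => WSSSS   [W → W S]
WSSSS => WSSSSS   [W → W S]
WSSSSS => WSSSSSS   [W → W S]
WSSSSSS => eSSSSSS   [W → e]
eSSSSSS => epSSSSS   [S → p]
epSSSSS => eppSSSS   [S → p]
eppSSSS => epppSSS   [S → p]
epppSSS => eppppSS   [S → p]
eppppSS => epppppS   [S → p]
epppppS => epppppp   [S → p]

S=>W=>WS=>WSS=>WSSS=>WSSSS=>WSSSSS=>WSSSSSS=>eSSSSSS=>epSSSSS=>eppSSSS=>epppSSS=>eppppSS=>epppppS=>epppppp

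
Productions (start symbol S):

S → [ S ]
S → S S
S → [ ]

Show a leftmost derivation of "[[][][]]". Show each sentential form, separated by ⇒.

S ⇒ [S] ⇒ [SS] ⇒ [SSS] ⇒ [[]SS] ⇒ [[][]S] ⇒ [[][][]]

S ⇒ [S]   [S → [ S ]]
[S] ⇒ [SS]   [S → S S]
[SS] ⇒ [SSS]   [S → S S]
[SSS] ⇒ [[]SS]   [S → [ ]]
[[]SS] ⇒ [[][]S]   [S → [ ]]
[[][]S] ⇒ [[][][]]   [S → [ ]]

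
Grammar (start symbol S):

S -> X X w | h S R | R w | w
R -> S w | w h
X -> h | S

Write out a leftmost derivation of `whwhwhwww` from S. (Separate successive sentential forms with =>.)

S => Rw   [S -> R w]
Rw => Sww   [R -> S w]
Sww => XXwww   [S -> X X w]
XXwww => SXwww   [X -> S]
SXwww => XXwXwww   [S -> X X w]
XXwXwww => SXwXwww   [X -> S]
SXwXwww => RwXwXwww   [S -> R w]
RwXwXwww => whwXwXwww   [R -> w h]
whwXwXwww => whwhwXwww   [X -> h]
whwhwXwww => whwhwhwww   [X -> h]

S=>Rw=>Sww=>XXwww=>SXwww=>XXwXwww=>SXwXwww=>RwXwXwww=>whwXwXwww=>whwhwXwww=>whwhwhwww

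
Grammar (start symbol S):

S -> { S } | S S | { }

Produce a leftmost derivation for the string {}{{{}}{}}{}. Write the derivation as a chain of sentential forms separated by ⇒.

S ⇒ SS   [S -> S S]
SS ⇒ {}S   [S -> { }]
{}S ⇒ {}SS   [S -> S S]
{}SS ⇒ {}{S}S   [S -> { S }]
{}{S}S ⇒ {}{SS}S   [S -> S S]
{}{SS}S ⇒ {}{{S}S}S   [S -> { S }]
{}{{S}S}S ⇒ {}{{{}}S}S   [S -> { }]
{}{{{}}S}S ⇒ {}{{{}}{}}S   [S -> { }]
{}{{{}}{}}S ⇒ {}{{{}}{}}{}   [S -> { }]

S ⇒ SS ⇒ {}S ⇒ {}SS ⇒ {}{S}S ⇒ {}{SS}S ⇒ {}{{S}S}S ⇒ {}{{{}}S}S ⇒ {}{{{}}{}}S ⇒ {}{{{}}{}}{}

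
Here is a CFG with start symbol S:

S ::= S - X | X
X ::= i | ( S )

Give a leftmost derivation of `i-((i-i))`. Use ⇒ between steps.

S ⇒ S-X ⇒ X-X ⇒ i-X ⇒ i-(S) ⇒ i-(X) ⇒ i-((S)) ⇒ i-((S-X)) ⇒ i-((X-X)) ⇒ i-((i-X)) ⇒ i-((i-i))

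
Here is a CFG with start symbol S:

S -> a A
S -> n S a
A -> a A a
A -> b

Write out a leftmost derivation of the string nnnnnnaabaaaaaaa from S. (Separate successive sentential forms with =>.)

S => nSa => nnSaa => nnnSaaa => nnnnSaaaa => nnnnnSaaaaa => nnnnnnSaaaaaa => nnnnnnaAaaaaaa => nnnnnnaaAaaaaaaa => nnnnnnaabaaaaaaa

S => nSa   [S -> n S a]
nSa => nnSaa   [S -> n S a]
nnSaa => nnnSaaa   [S -> n S a]
nnnSaaa => nnnnSaaaa   [S -> n S a]
nnnnSaaaa => nnnnnSaaaaa   [S -> n S a]
nnnnnSaaaaa => nnnnnnSaaaaaa   [S -> n S a]
nnnnnnSaaaaaa => nnnnnnaAaaaaaa   [S -> a A]
nnnnnnaAaaaaaa => nnnnnnaaAaaaaaaa   [A -> a A a]
nnnnnnaaAaaaaaaa => nnnnnnaabaaaaaaa   [A -> b]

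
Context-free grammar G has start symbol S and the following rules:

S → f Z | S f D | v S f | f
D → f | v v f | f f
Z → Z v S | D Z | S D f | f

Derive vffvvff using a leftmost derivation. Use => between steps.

S => vSf   [S → v S f]
vSf => vSfDf   [S → S f D]
vSfDf => vffDf   [S → f]
vffDf => vffvvff   [D → v v f]

S => vSf => vSfDf => vffDf => vffvvff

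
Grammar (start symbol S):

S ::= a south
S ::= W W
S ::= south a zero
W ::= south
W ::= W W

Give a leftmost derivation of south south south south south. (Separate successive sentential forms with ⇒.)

S ⇒ W W ⇒ W W W ⇒ W W W W ⇒ W W W W W ⇒ south W W W W ⇒ south south W W W ⇒ south south south W W ⇒ south south south south W ⇒ south south south south south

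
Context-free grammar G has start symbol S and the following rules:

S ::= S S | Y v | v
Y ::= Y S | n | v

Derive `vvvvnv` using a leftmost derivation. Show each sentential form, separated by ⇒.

S ⇒ SS ⇒ SSS ⇒ SSSS ⇒ vSSS ⇒ vvSS ⇒ vvvS ⇒ vvvSS ⇒ vvvvS ⇒ vvvvYv ⇒ vvvvnv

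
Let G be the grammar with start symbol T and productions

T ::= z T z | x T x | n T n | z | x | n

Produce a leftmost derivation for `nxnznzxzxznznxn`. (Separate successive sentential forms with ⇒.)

T ⇒ nTn ⇒ nxTxn ⇒ nxnTnxn ⇒ nxnzTznxn ⇒ nxnznTnznxn ⇒ nxnznzTznznxn ⇒ nxnznzxTxznznxn ⇒ nxnznzxzxznznxn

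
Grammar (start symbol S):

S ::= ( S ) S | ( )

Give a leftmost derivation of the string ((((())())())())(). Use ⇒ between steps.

S ⇒ (S)S ⇒ ((S)S)S ⇒ (((S)S)S)S ⇒ ((((S)S)S)S)S ⇒ ((((())S)S)S)S ⇒ ((((())())S)S)S ⇒ ((((())())())S)S ⇒ ((((())())())())S ⇒ ((((())())())())()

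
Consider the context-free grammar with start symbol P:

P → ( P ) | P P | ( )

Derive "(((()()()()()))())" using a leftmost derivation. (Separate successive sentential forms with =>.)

P => (P)   [P → ( P )]
(P) => (PP)   [P → P P]
(PP) => ((P)P)   [P → ( P )]
((P)P) => (((P))P)   [P → ( P )]
(((P))P) => (((PP))P)   [P → P P]
(((PP))P) => (((PPP))P)   [P → P P]
(((PPP))P) => (((PPPP))P)   [P → P P]
(((PPPP))P) => (((PPPPP))P)   [P → P P]
(((PPPPP))P) => (((()PPPP))P)   [P → ( )]
(((()PPPP))P) => (((()()PPP))P)   [P → ( )]
(((()()PPP))P) => (((()()()PP))P)   [P → ( )]
(((()()()PP))P) => (((()()()()P))P)   [P → ( )]
(((()()()()P))P) => (((()()()()()))P)   [P → ( )]
(((()()()()()))P) => (((()()()()()))())   [P → ( )]

P=>(P)=>(PP)=>((P)P)=>(((P))P)=>(((PP))P)=>(((PPP))P)=>(((PPPP))P)=>(((PPPPP))P)=>(((()PPPP))P)=>(((()()PPP))P)=>(((()()()PP))P)=>(((()()()()P))P)=>(((()()()()()))P)=>(((()()()()()))())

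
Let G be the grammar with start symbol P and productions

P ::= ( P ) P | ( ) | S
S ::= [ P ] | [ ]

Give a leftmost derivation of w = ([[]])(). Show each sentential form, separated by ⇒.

P ⇒ (P)P   [P ::= ( P ) P]
(P)P ⇒ (S)P   [P ::= S]
(S)P ⇒ ([P])P   [S ::= [ P ]]
([P])P ⇒ ([S])P   [P ::= S]
([S])P ⇒ ([[]])P   [S ::= [ ]]
([[]])P ⇒ ([[]])()   [P ::= ( )]

P⇒(P)P⇒(S)P⇒([P])P⇒([S])P⇒([[]])P⇒([[]])()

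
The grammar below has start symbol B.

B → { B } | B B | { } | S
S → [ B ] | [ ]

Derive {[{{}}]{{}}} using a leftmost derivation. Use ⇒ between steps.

B ⇒ {B}   [B → { B }]
{B} ⇒ {BB}   [B → B B]
{BB} ⇒ {SB}   [B → S]
{SB} ⇒ {[B]B}   [S → [ B ]]
{[B]B} ⇒ {[{B}]B}   [B → { B }]
{[{B}]B} ⇒ {[{{}}]B}   [B → { }]
{[{{}}]B} ⇒ {[{{}}]{B}}   [B → { B }]
{[{{}}]{B}} ⇒ {[{{}}]{{}}}   [B → { }]

B ⇒ {B} ⇒ {BB} ⇒ {SB} ⇒ {[B]B} ⇒ {[{B}]B} ⇒ {[{{}}]B} ⇒ {[{{}}]{B}} ⇒ {[{{}}]{{}}}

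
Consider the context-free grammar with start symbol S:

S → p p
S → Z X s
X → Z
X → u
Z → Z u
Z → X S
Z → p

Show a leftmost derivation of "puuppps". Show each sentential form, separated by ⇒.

S ⇒ ZXs ⇒ XSXs ⇒ ZSXs ⇒ ZuSXs ⇒ ZuuSXs ⇒ puuSXs ⇒ puuppXs ⇒ puuppZs ⇒ puuppps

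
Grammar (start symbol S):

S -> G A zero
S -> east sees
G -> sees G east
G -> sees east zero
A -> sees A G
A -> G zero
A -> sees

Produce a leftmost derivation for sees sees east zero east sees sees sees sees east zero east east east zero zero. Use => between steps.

S => G A zero => sees G east A zero => sees sees east zero east A zero => sees sees east zero east G zero zero => sees sees east zero east sees G east zero zero => sees sees east zero east sees sees G east east zero zero => sees sees east zero east sees sees sees G east east east zero zero => sees sees east zero east sees sees sees sees east zero east east east zero zero

S => G A zero   [S -> G A zero]
G A zero => sees G east A zero   [G -> sees G east]
sees G east A zero => sees sees east zero east A zero   [G -> sees east zero]
sees sees east zero east A zero => sees sees east zero east G zero zero   [A -> G zero]
sees sees east zero east G zero zero => sees sees east zero east sees G east zero zero   [G -> sees G east]
sees sees east zero east sees G east zero zero => sees sees east zero east sees sees G east east zero zero   [G -> sees G east]
sees sees east zero east sees sees G east east zero zero => sees sees east zero east sees sees sees G east east east zero zero   [G -> sees G east]
sees sees east zero east sees sees sees G east east east zero zero => sees sees east zero east sees sees sees sees east zero east east east zero zero   [G -> sees east zero]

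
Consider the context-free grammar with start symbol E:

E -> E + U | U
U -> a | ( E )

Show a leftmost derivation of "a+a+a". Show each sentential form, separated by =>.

E => E+U   [E -> E + U]
E+U => E+U+U   [E -> E + U]
E+U+U => U+U+U   [E -> U]
U+U+U => a+U+U   [U -> a]
a+U+U => a+a+U   [U -> a]
a+a+U => a+a+a   [U -> a]

E => E+U => E+U+U => U+U+U => a+U+U => a+a+U => a+a+a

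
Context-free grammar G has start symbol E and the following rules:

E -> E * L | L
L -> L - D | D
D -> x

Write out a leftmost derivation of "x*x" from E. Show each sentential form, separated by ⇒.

E ⇒ E*L ⇒ L*L ⇒ D*L ⇒ x*L ⇒ x*D ⇒ x*x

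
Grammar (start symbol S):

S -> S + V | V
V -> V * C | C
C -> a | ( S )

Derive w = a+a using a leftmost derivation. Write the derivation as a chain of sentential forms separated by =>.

S => S+V => V+V => C+V => a+V => a+C => a+a

S => S+V   [S -> S + V]
S+V => V+V   [S -> V]
V+V => C+V   [V -> C]
C+V => a+V   [C -> a]
a+V => a+C   [V -> C]
a+C => a+a   [C -> a]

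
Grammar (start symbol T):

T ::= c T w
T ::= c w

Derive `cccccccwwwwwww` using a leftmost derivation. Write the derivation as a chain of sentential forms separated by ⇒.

T ⇒ cTw ⇒ ccTww ⇒ cccTwww ⇒ ccccTwwww ⇒ cccccTwwwww ⇒ ccccccTwwwwww ⇒ cccccccwwwwwww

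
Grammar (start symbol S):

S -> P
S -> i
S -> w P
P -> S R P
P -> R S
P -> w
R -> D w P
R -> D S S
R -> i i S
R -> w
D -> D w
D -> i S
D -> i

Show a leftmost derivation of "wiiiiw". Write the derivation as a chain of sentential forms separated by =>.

S=>P=>RS=>wS=>wP=>wSRP=>wiRP=>wiiiSP=>wiiiiP=>wiiiiw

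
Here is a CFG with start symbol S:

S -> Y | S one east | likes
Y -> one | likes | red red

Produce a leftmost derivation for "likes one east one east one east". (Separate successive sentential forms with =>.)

S => S one east => S one east one east => S one east one east one east => likes one east one east one east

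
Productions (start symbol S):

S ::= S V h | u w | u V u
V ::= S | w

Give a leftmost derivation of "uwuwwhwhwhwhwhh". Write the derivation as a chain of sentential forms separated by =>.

S=>SVh=>uwVh=>uwSh=>uwSVhh=>uwSVhVhh=>uwSVhVhVhh=>uwSVhVhVhVhh=>uwSVhVhVhVhVhh=>uwuwVhVhVhVhVhh=>uwuwwhVhVhVhVhh=>uwuwwhwhVhVhVhh=>uwuwwhwhwhVhVhh=>uwuwwhwhwhwhVhh=>uwuwwhwhwhwhwhh

S => SVh   [S ::= S V h]
SVh => uwVh   [S ::= u w]
uwVh => uwSh   [V ::= S]
uwSh => uwSVhh   [S ::= S V h]
uwSVhh => uwSVhVhh   [S ::= S V h]
uwSVhVhh => uwSVhVhVhh   [S ::= S V h]
uwSVhVhVhh => uwSVhVhVhVhh   [S ::= S V h]
uwSVhVhVhVhh => uwSVhVhVhVhVhh   [S ::= S V h]
uwSVhVhVhVhVhh => uwuwVhVhVhVhVhh   [S ::= u w]
uwuwVhVhVhVhVhh => uwuwwhVhVhVhVhh   [V ::= w]
uwuwwhVhVhVhVhh => uwuwwhwhVhVhVhh   [V ::= w]
uwuwwhwhVhVhVhh => uwuwwhwhwhVhVhh   [V ::= w]
uwuwwhwhwhVhVhh => uwuwwhwhwhwhVhh   [V ::= w]
uwuwwhwhwhwhVhh => uwuwwhwhwhwhwhh   [V ::= w]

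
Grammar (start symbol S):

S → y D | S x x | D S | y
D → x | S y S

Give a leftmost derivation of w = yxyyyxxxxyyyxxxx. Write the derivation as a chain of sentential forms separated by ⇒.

S ⇒ Sxx ⇒ Sxxxx ⇒ DSxxxx ⇒ SySSxxxx ⇒ SxxySSxxxx ⇒ SxxxxySSxxxx ⇒ yDxxxxySSxxxx ⇒ ySySxxxxySSxxxx ⇒ yDSySxxxxySSxxxx ⇒ yxSySxxxxySSxxxx ⇒ yxyySxxxxySSxxxx ⇒ yxyyyxxxxySSxxxx ⇒ yxyyyxxxxyySxxxx ⇒ yxyyyxxxxyyyxxxx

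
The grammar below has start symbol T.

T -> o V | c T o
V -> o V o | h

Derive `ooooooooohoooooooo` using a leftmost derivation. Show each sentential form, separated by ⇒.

T ⇒ oV   [T -> o V]
oV ⇒ ooVo   [V -> o V o]
ooVo ⇒ oooVoo   [V -> o V o]
oooVoo ⇒ ooooVooo   [V -> o V o]
ooooVooo ⇒ oooooVoooo   [V -> o V o]
oooooVoooo ⇒ ooooooVooooo   [V -> o V o]
ooooooVooooo ⇒ oooooooVoooooo   [V -> o V o]
oooooooVoooooo ⇒ ooooooooVooooooo   [V -> o V o]
ooooooooVooooooo ⇒ oooooooooVoooooooo   [V -> o V o]
oooooooooVoooooooo ⇒ ooooooooohoooooooo   [V -> h]

T ⇒ oV ⇒ ooVo ⇒ oooVoo ⇒ ooooVooo ⇒ oooooVoooo ⇒ ooooooVooooo ⇒ oooooooVoooooo ⇒ ooooooooVooooooo ⇒ oooooooooVoooooooo ⇒ ooooooooohoooooooo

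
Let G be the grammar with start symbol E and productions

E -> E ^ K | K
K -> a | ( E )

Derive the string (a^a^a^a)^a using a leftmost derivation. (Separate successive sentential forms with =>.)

E=>E^K=>K^K=>(E)^K=>(E^K)^K=>(E^K^K)^K=>(E^K^K^K)^K=>(K^K^K^K)^K=>(a^K^K^K)^K=>(a^a^K^K)^K=>(a^a^a^K)^K=>(a^a^a^a)^K=>(a^a^a^a)^a

E => E^K   [E -> E ^ K]
E^K => K^K   [E -> K]
K^K => (E)^K   [K -> ( E )]
(E)^K => (E^K)^K   [E -> E ^ K]
(E^K)^K => (E^K^K)^K   [E -> E ^ K]
(E^K^K)^K => (E^K^K^K)^K   [E -> E ^ K]
(E^K^K^K)^K => (K^K^K^K)^K   [E -> K]
(K^K^K^K)^K => (a^K^K^K)^K   [K -> a]
(a^K^K^K)^K => (a^a^K^K)^K   [K -> a]
(a^a^K^K)^K => (a^a^a^K)^K   [K -> a]
(a^a^a^K)^K => (a^a^a^a)^K   [K -> a]
(a^a^a^a)^K => (a^a^a^a)^a   [K -> a]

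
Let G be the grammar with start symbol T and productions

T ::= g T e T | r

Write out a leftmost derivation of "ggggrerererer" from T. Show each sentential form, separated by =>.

T => gTeT   [T ::= g T e T]
gTeT => ggTeTeT   [T ::= g T e T]
ggTeTeT => gggTeTeTeT   [T ::= g T e T]
gggTeTeTeT => ggggTeTeTeTeT   [T ::= g T e T]
ggggTeTeTeTeT => ggggreTeTeTeT   [T ::= r]
ggggreTeTeTeT => ggggrereTeTeT   [T ::= r]
ggggrereTeTeT => ggggrerereTeT   [T ::= r]
ggggrerereTeT => ggggrererereT   [T ::= r]
ggggrererereT => ggggrerererer   [T ::= r]

T => gTeT => ggTeTeT => gggTeTeTeT => ggggTeTeTeTeT => ggggreTeTeTeT => ggggrereTeTeT => ggggrerereTeT => ggggrererereT => ggggrerererer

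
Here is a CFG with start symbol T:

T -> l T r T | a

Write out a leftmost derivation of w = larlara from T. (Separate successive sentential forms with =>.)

T => lTrT   [T -> l T r T]
lTrT => larT   [T -> a]
larT => larlTrT   [T -> l T r T]
larlTrT => larlarT   [T -> a]
larlarT => larlara   [T -> a]

T=>lTrT=>larT=>larlTrT=>larlarT=>larlara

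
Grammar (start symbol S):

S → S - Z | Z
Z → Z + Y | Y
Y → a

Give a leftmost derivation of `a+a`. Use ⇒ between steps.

S ⇒ Z   [S → Z]
Z ⇒ Z+Y   [Z → Z + Y]
Z+Y ⇒ Y+Y   [Z → Y]
Y+Y ⇒ a+Y   [Y → a]
a+Y ⇒ a+a   [Y → a]

S ⇒ Z ⇒ Z+Y ⇒ Y+Y ⇒ a+Y ⇒ a+a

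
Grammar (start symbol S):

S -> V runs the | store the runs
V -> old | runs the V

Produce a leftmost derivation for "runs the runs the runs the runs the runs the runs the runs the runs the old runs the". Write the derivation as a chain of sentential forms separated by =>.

S => V runs the => runs the V runs the => runs the runs the V runs the => runs the runs the runs the V runs the => runs the runs the runs the runs the V runs the => runs the runs the runs the runs the runs the V runs the => runs the runs the runs the runs the runs the runs the V runs the => runs the runs the runs the runs the runs the runs the runs the V runs the => runs the runs the runs the runs the runs the runs the runs the runs the V runs the => runs the runs the runs the runs the runs the runs the runs the runs the old runs the

S => V runs the   [S -> V runs the]
V runs the => runs the V runs the   [V -> runs the V]
runs the V runs the => runs the runs the V runs the   [V -> runs the V]
runs the runs the V runs the => runs the runs the runs the V runs the   [V -> runs the V]
runs the runs the runs the V runs the => runs the runs the runs the runs the V runs the   [V -> runs the V]
runs the runs the runs the runs the V runs the => runs the runs the runs the runs the runs the V runs the   [V -> runs the V]
runs the runs the runs the runs the runs the V runs the => runs the runs the runs the runs the runs the runs the V runs the   [V -> runs the V]
runs the runs the runs the runs the runs the runs the V runs the => runs the runs the runs the runs the runs the runs the runs the V runs the   [V -> runs the V]
runs the runs the runs the runs the runs the runs the runs the V runs the => runs the runs the runs the runs the runs the runs the runs the runs the V runs the   [V -> runs the V]
runs the runs the runs the runs the runs the runs the runs the runs the V runs the => runs the runs the runs the runs the runs the runs the runs the runs the old runs the   [V -> old]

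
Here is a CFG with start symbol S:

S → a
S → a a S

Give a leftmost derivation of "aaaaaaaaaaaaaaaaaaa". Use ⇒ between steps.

S ⇒ aaS ⇒ aaaaS ⇒ aaaaaaS ⇒ aaaaaaaaS ⇒ aaaaaaaaaaS ⇒ aaaaaaaaaaaaS ⇒ aaaaaaaaaaaaaaS ⇒ aaaaaaaaaaaaaaaaS ⇒ aaaaaaaaaaaaaaaaaaS ⇒ aaaaaaaaaaaaaaaaaaa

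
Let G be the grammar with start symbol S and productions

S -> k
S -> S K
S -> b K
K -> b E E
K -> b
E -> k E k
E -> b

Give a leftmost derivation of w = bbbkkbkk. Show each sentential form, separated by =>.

S => bK => bbEE => bbbE => bbbkEk => bbbkkEkk => bbbkkbkk

S => bK   [S -> b K]
bK => bbEE   [K -> b E E]
bbEE => bbbE   [E -> b]
bbbE => bbbkEk   [E -> k E k]
bbbkEk => bbbkkEkk   [E -> k E k]
bbbkkEkk => bbbkkbkk   [E -> b]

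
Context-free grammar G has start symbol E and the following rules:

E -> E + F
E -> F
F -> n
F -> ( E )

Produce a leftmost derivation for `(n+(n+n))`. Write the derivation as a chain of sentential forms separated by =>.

E => F => (E) => (E+F) => (F+F) => (n+F) => (n+(E)) => (n+(E+F)) => (n+(F+F)) => (n+(n+F)) => (n+(n+n))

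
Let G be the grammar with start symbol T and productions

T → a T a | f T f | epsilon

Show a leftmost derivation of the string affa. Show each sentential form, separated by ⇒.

T ⇒ aTa ⇒ afTfa ⇒ affa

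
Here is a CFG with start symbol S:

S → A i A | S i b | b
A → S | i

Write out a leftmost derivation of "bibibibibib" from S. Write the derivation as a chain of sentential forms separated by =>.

S => AiA => SiA => SibiA => bibiA => bibiS => bibiSib => bibiSibib => bibiSibibib => bibibibibib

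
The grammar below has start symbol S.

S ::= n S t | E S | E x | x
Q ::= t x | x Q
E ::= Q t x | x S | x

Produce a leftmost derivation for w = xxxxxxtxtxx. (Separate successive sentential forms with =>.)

S => ES   [S ::= E S]
ES => QtxS   [E ::= Q t x]
QtxS => xQtxS   [Q ::= x Q]
xQtxS => xxQtxS   [Q ::= x Q]
xxQtxS => xxxQtxS   [Q ::= x Q]
xxxQtxS => xxxxQtxS   [Q ::= x Q]
xxxxQtxS => xxxxxQtxS   [Q ::= x Q]
xxxxxQtxS => xxxxxxQtxS   [Q ::= x Q]
xxxxxxQtxS => xxxxxxtxtxS   [Q ::= t x]
xxxxxxtxtxS => xxxxxxtxtxx   [S ::= x]

S=>ES=>QtxS=>xQtxS=>xxQtxS=>xxxQtxS=>xxxxQtxS=>xxxxxQtxS=>xxxxxxQtxS=>xxxxxxtxtxS=>xxxxxxtxtxx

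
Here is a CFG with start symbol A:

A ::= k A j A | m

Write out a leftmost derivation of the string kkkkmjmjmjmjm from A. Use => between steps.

A => kAjA => kkAjAjA => kkkAjAjAjA => kkkkAjAjAjAjA => kkkkmjAjAjAjA => kkkkmjmjAjAjA => kkkkmjmjmjAjA => kkkkmjmjmjmjA => kkkkmjmjmjmjm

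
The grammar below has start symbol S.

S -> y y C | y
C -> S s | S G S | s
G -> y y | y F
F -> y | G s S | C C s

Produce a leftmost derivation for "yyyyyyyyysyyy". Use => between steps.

S=>yyC=>yySGS=>yyyGS=>yyyyyS=>yyyyyyyC=>yyyyyyySGS=>yyyyyyyyyCGS=>yyyyyyyyysGS=>yyyyyyyyysyyS=>yyyyyyyyysyyy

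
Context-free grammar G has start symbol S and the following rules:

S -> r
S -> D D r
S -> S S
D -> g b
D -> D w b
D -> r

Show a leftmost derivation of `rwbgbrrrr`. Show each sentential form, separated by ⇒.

S⇒SS⇒SSS⇒SSSS⇒DDrSSS⇒DwbDrSSS⇒rwbDrSSS⇒rwbgbrSSS⇒rwbgbrrSS⇒rwbgbrrrS⇒rwbgbrrrr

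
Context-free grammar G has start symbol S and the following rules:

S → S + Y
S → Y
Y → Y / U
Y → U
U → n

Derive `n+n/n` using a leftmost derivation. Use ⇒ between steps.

S⇒S+Y⇒Y+Y⇒U+Y⇒n+Y⇒n+Y/U⇒n+U/U⇒n+n/U⇒n+n/n

S ⇒ S+Y   [S → S + Y]
S+Y ⇒ Y+Y   [S → Y]
Y+Y ⇒ U+Y   [Y → U]
U+Y ⇒ n+Y   [U → n]
n+Y ⇒ n+Y/U   [Y → Y / U]
n+Y/U ⇒ n+U/U   [Y → U]
n+U/U ⇒ n+n/U   [U → n]
n+n/U ⇒ n+n/n   [U → n]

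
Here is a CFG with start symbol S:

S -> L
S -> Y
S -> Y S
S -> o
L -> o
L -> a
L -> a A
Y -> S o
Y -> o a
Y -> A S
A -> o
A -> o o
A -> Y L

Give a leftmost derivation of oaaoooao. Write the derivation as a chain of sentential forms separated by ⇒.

S ⇒ YS ⇒ ASS ⇒ YLSS ⇒ oaLSS ⇒ oaaASS ⇒ oaaoSS ⇒ oaaoLS ⇒ oaaooS ⇒ oaaooY ⇒ oaaooSo ⇒ oaaooYo ⇒ oaaoooao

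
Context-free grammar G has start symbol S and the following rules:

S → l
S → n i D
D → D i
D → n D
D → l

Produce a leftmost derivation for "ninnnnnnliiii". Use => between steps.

S => niD => ninD => ninnD => ninnDi => ninnnDi => ninnnDii => ninnnnDii => ninnnnDiii => ninnnnDiiii => ninnnnnDiiii => ninnnnnnDiiii => ninnnnnnliiii

S => niD   [S → n i D]
niD => ninD   [D → n D]
ninD => ninnD   [D → n D]
ninnD => ninnDi   [D → D i]
ninnDi => ninnnDi   [D → n D]
ninnnDi => ninnnDii   [D → D i]
ninnnDii => ninnnnDii   [D → n D]
ninnnnDii => ninnnnDiii   [D → D i]
ninnnnDiii => ninnnnDiiii   [D → D i]
ninnnnDiiii => ninnnnnDiiii   [D → n D]
ninnnnnDiiii => ninnnnnnDiiii   [D → n D]
ninnnnnnDiiii => ninnnnnnliiii   [D → l]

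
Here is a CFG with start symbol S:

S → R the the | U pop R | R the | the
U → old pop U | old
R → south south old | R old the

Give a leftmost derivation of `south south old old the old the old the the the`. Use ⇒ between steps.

S ⇒ R the the   [S → R the the]
R the the ⇒ R old the the the   [R → R old the]
R old the the the ⇒ R old the old the the the   [R → R old the]
R old the old the the the ⇒ R old the old the old the the the   [R → R old the]
R old the old the old the the the ⇒ south south old old the old the old the the the   [R → south south old]

S ⇒ R the the ⇒ R old the the the ⇒ R old the old the the the ⇒ R old the old the old the the the ⇒ south south old old the old the old the the the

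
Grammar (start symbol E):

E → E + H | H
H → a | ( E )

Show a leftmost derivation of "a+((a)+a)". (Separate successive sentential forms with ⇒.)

E ⇒ E+H ⇒ H+H ⇒ a+H ⇒ a+(E) ⇒ a+(E+H) ⇒ a+(H+H) ⇒ a+((E)+H) ⇒ a+((H)+H) ⇒ a+((a)+H) ⇒ a+((a)+a)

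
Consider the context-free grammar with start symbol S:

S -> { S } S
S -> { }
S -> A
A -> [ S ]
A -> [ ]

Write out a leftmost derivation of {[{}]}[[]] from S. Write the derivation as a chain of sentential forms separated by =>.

S => {S}S => {A}S => {[S]}S => {[{}]}S => {[{}]}A => {[{}]}[S] => {[{}]}[A] => {[{}]}[[]]

S => {S}S   [S -> { S } S]
{S}S => {A}S   [S -> A]
{A}S => {[S]}S   [A -> [ S ]]
{[S]}S => {[{}]}S   [S -> { }]
{[{}]}S => {[{}]}A   [S -> A]
{[{}]}A => {[{}]}[S]   [A -> [ S ]]
{[{}]}[S] => {[{}]}[A]   [S -> A]
{[{}]}[A] => {[{}]}[[]]   [A -> [ ]]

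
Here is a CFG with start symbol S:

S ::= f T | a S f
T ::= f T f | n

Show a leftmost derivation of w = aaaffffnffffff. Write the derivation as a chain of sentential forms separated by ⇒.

S ⇒ aSf   [S ::= a S f]
aSf ⇒ aaSff   [S ::= a S f]
aaSff ⇒ aaaSfff   [S ::= a S f]
aaaSfff ⇒ aaafTfff   [S ::= f T]
aaafTfff ⇒ aaaffTffff   [T ::= f T f]
aaaffTffff ⇒ aaafffTfffff   [T ::= f T f]
aaafffTfffff ⇒ aaaffffTffffff   [T ::= f T f]
aaaffffTffffff ⇒ aaaffffnffffff   [T ::= n]

S ⇒ aSf ⇒ aaSff ⇒ aaaSfff ⇒ aaafTfff ⇒ aaaffTffff ⇒ aaafffTfffff ⇒ aaaffffTffffff ⇒ aaaffffnffffff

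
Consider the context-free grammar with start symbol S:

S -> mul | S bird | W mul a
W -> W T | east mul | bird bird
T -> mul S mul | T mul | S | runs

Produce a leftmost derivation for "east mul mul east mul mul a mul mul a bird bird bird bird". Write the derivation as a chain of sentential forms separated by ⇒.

S ⇒ S bird   [S -> S bird]
S bird ⇒ S bird bird   [S -> S bird]
S bird bird ⇒ S bird bird bird   [S -> S bird]
S bird bird bird ⇒ S bird bird bird bird   [S -> S bird]
S bird bird bird bird ⇒ W mul a bird bird bird bird   [S -> W mul a]
W mul a bird bird bird bird ⇒ W T mul a bird bird bird bird   [W -> W T]
W T mul a bird bird bird bird ⇒ east mul T mul a bird bird bird bird   [W -> east mul]
east mul T mul a bird bird bird bird ⇒ east mul mul S mul mul a bird bird bird bird   [T -> mul S mul]
east mul mul S mul mul a bird bird bird bird ⇒ east mul mul W mul a mul mul a bird bird bird bird   [S -> W mul a]
east mul mul W mul a mul mul a bird bird bird bird ⇒ east mul mul east mul mul a mul mul a bird bird bird bird   [W -> east mul]

S ⇒ S bird ⇒ S bird bird ⇒ S bird bird bird ⇒ S bird bird bird bird ⇒ W mul a bird bird bird bird ⇒ W T mul a bird bird bird bird ⇒ east mul T mul a bird bird bird bird ⇒ east mul mul S mul mul a bird bird bird bird ⇒ east mul mul W mul a mul mul a bird bird bird bird ⇒ east mul mul east mul mul a mul mul a bird bird bird bird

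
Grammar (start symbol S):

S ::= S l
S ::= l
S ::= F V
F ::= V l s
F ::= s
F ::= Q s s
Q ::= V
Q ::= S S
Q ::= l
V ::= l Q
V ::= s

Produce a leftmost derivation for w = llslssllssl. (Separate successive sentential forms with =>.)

S => Sl   [S ::= S l]
Sl => FVl   [S ::= F V]
FVl => VlsVl   [F ::= V l s]
VlsVl => lQlsVl   [V ::= l Q]
lQlsVl => lSSlsVl   [Q ::= S S]
lSSlsVl => llSlsVl   [S ::= l]
llSlsVl => llSllsVl   [S ::= S l]
llSllsVl => llFVllsVl   [S ::= F V]
llFVllsVl => llVlsVllsVl   [F ::= V l s]
llVlsVllsVl => llslsVllsVl   [V ::= s]
llslsVllsVl => llslssllsVl   [V ::= s]
llslssllsVl => llslssllssl   [V ::= s]

S => Sl => FVl => VlsVl => lQlsVl => lSSlsVl => llSlsVl => llSllsVl => llFVllsVl => llVlsVllsVl => llslsVllsVl => llslssllsVl => llslssllssl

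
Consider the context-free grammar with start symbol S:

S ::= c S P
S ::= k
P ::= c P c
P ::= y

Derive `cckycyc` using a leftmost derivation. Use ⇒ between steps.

S ⇒ cSP   [S ::= c S P]
cSP ⇒ ccSPP   [S ::= c S P]
ccSPP ⇒ cckPP   [S ::= k]
cckPP ⇒ cckyP   [P ::= y]
cckyP ⇒ cckycPc   [P ::= c P c]
cckycPc ⇒ cckycyc   [P ::= y]

S ⇒ cSP ⇒ ccSPP ⇒ cckPP ⇒ cckyP ⇒ cckycPc ⇒ cckycyc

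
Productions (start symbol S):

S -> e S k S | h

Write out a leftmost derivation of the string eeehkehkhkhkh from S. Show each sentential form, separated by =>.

S => eSkS   [S -> e S k S]
eSkS => eeSkSkS   [S -> e S k S]
eeSkSkS => eeeSkSkSkS   [S -> e S k S]
eeeSkSkSkS => eeehkSkSkS   [S -> h]
eeehkSkSkS => eeehkeSkSkSkS   [S -> e S k S]
eeehkeSkSkSkS => eeehkehkSkSkS   [S -> h]
eeehkehkSkSkS => eeehkehkhkSkS   [S -> h]
eeehkehkhkSkS => eeehkehkhkhkS   [S -> h]
eeehkehkhkhkS => eeehkehkhkhkh   [S -> h]

S=>eSkS=>eeSkSkS=>eeeSkSkSkS=>eeehkSkSkS=>eeehkeSkSkSkS=>eeehkehkSkSkS=>eeehkehkhkSkS=>eeehkehkhkhkS=>eeehkehkhkhkh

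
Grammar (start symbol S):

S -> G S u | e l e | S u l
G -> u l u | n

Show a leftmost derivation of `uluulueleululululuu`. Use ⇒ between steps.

S ⇒ GSu   [S -> G S u]
GSu ⇒ uluSu   [G -> u l u]
uluSu ⇒ uluGSuu   [S -> G S u]
uluGSuu ⇒ uluuluSuu   [G -> u l u]
uluuluSuu ⇒ uluuluSuluu   [S -> S u l]
uluuluSuluu ⇒ uluuluSululuu   [S -> S u l]
uluuluSululuu ⇒ uluuluSulululuu   [S -> S u l]
uluuluSulululuu ⇒ uluuluSululululuu   [S -> S u l]
uluuluSululululuu ⇒ uluulueleululululuu   [S -> e l e]

S ⇒ GSu ⇒ uluSu ⇒ uluGSuu ⇒ uluuluSuu ⇒ uluuluSuluu ⇒ uluuluSululuu ⇒ uluuluSulululuu ⇒ uluuluSululululuu ⇒ uluulueleululululuu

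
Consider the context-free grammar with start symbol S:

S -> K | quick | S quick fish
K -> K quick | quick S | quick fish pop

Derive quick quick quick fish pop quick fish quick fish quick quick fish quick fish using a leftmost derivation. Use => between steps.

S => S quick fish => S quick fish quick fish => K quick fish quick fish => K quick quick fish quick fish => quick S quick quick fish quick fish => quick S quick fish quick quick fish quick fish => quick K quick fish quick quick fish quick fish => quick quick S quick fish quick quick fish quick fish => quick quick S quick fish quick fish quick quick fish quick fish => quick quick K quick fish quick fish quick quick fish quick fish => quick quick quick fish pop quick fish quick fish quick quick fish quick fish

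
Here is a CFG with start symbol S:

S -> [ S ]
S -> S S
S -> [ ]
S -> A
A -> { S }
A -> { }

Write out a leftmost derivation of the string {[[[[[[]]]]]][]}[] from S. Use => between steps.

S => SS => AS => {S}S => {SS}S => {[S]S}S => {[[S]]S}S => {[[[S]]]S}S => {[[[[S]]]]S}S => {[[[[[S]]]]]S}S => {[[[[[[]]]]]]S}S => {[[[[[[]]]]]][]}S => {[[[[[[]]]]]][]}[]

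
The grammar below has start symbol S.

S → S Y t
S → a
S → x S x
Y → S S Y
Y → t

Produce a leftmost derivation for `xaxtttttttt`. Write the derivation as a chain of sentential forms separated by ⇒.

S ⇒ SYt ⇒ SYtYt ⇒ SYtYtYt ⇒ SYtYtYtYt ⇒ xSxYtYtYtYt ⇒ xaxYtYtYtYt ⇒ xaxttYtYtYt ⇒ xaxttttYtYt ⇒ xaxttttttYt ⇒ xaxtttttttt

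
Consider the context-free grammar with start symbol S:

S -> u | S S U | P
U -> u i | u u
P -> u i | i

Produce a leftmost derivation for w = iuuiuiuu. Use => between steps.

S=>SSU=>PSU=>iSU=>iSSUU=>iuSUU=>iuPUU=>iuuiUU=>iuuiuiU=>iuuiuiuu

S => SSU   [S -> S S U]
SSU => PSU   [S -> P]
PSU => iSU   [P -> i]
iSU => iSSUU   [S -> S S U]
iSSUU => iuSUU   [S -> u]
iuSUU => iuPUU   [S -> P]
iuPUU => iuuiUU   [P -> u i]
iuuiUU => iuuiuiU   [U -> u i]
iuuiuiU => iuuiuiuu   [U -> u u]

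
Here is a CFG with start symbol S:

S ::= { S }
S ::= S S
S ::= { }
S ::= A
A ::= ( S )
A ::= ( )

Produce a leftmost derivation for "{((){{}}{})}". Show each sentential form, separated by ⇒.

S ⇒ {S}   [S ::= { S }]
{S} ⇒ {A}   [S ::= A]
{A} ⇒ {(S)}   [A ::= ( S )]
{(S)} ⇒ {(SS)}   [S ::= S S]
{(SS)} ⇒ {(SSS)}   [S ::= S S]
{(SSS)} ⇒ {(ASS)}   [S ::= A]
{(ASS)} ⇒ {(()SS)}   [A ::= ( )]
{(()SS)} ⇒ {((){S}S)}   [S ::= { S }]
{((){S}S)} ⇒ {((){{}}S)}   [S ::= { }]
{((){{}}S)} ⇒ {((){{}}{})}   [S ::= { }]

S ⇒ {S} ⇒ {A} ⇒ {(S)} ⇒ {(SS)} ⇒ {(SSS)} ⇒ {(ASS)} ⇒ {(()SS)} ⇒ {((){S}S)} ⇒ {((){{}}S)} ⇒ {((){{}}{})}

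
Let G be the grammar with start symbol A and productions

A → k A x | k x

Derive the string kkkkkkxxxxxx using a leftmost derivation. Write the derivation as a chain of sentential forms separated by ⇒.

A ⇒ kAx   [A → k A x]
kAx ⇒ kkAxx   [A → k A x]
kkAxx ⇒ kkkAxxx   [A → k A x]
kkkAxxx ⇒ kkkkAxxxx   [A → k A x]
kkkkAxxxx ⇒ kkkkkAxxxxx   [A → k A x]
kkkkkAxxxxx ⇒ kkkkkkxxxxxx   [A → k x]

A⇒kAx⇒kkAxx⇒kkkAxxx⇒kkkkAxxxx⇒kkkkkAxxxxx⇒kkkkkkxxxxxx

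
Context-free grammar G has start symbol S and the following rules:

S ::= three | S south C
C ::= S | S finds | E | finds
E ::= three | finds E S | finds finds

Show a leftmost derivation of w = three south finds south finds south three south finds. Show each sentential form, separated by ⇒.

S ⇒ S south C   [S ::= S south C]
S south C ⇒ S south C south C   [S ::= S south C]
S south C south C ⇒ S south C south C south C   [S ::= S south C]
S south C south C south C ⇒ S south C south C south C south C   [S ::= S south C]
S south C south C south C south C ⇒ three south C south C south C south C   [S ::= three]
three south C south C south C south C ⇒ three south finds south C south C south C   [C ::= finds]
three south finds south C south C south C ⇒ three south finds south finds south C south C   [C ::= finds]
three south finds south finds south C south C ⇒ three south finds south finds south E south C   [C ::= E]
three south finds south finds south E south C ⇒ three south finds south finds south three south C   [E ::= three]
three south finds south finds south three south C ⇒ three south finds south finds south three south finds   [C ::= finds]

S ⇒ S south C ⇒ S south C south C ⇒ S south C south C south C ⇒ S south C south C south C south C ⇒ three south C south C south C south C ⇒ three south finds south C south C south C ⇒ three south finds south finds south C south C ⇒ three south finds south finds south E south C ⇒ three south finds south finds south three south C ⇒ three south finds south finds south three south finds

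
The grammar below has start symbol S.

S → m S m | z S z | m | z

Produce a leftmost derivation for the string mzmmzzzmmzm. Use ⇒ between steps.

S⇒mSm⇒mzSzm⇒mzmSmzm⇒mzmmSmmzm⇒mzmmzSzmmzm⇒mzmmzzzmmzm

S ⇒ mSm   [S → m S m]
mSm ⇒ mzSzm   [S → z S z]
mzSzm ⇒ mzmSmzm   [S → m S m]
mzmSmzm ⇒ mzmmSmmzm   [S → m S m]
mzmmSmmzm ⇒ mzmmzSzmmzm   [S → z S z]
mzmmzSzmmzm ⇒ mzmmzzzmmzm   [S → z]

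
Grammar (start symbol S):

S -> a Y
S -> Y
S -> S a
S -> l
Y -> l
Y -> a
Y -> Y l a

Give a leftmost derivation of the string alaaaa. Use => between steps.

S => Sa => Saa => Saaa => Yaaa => Ylaaaa => alaaaa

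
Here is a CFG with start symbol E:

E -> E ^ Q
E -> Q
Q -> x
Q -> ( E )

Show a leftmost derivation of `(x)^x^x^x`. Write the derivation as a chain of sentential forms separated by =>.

E => E^Q => E^Q^Q => E^Q^Q^Q => Q^Q^Q^Q => (E)^Q^Q^Q => (Q)^Q^Q^Q => (x)^Q^Q^Q => (x)^x^Q^Q => (x)^x^x^Q => (x)^x^x^x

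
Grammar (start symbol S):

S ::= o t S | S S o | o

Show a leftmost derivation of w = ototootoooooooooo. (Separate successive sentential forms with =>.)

S => SSo => SSoSo => otSSoSo => otSSoSoSo => ototSSoSoSo => ototSSoSoSoSo => ototoSoSoSoSo => ototoSSooSoSoSo => ototootSSooSoSoSo => ototootoSooSoSoSo => ototootooooSoSoSo => ototootooooooSoSo => ototootooooooooSo => ototootoooooooooo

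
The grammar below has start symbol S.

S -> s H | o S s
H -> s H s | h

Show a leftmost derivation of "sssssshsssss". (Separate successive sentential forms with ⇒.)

S ⇒ sH ⇒ ssHs ⇒ sssHss ⇒ ssssHsss ⇒ sssssHssss ⇒ ssssssHsssss ⇒ sssssshsssss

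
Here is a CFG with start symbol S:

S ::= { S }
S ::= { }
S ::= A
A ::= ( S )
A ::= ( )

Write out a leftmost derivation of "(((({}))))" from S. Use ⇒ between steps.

S ⇒ A   [S ::= A]
A ⇒ (S)   [A ::= ( S )]
(S) ⇒ (A)   [S ::= A]
(A) ⇒ ((S))   [A ::= ( S )]
((S)) ⇒ ((A))   [S ::= A]
((A)) ⇒ (((S)))   [A ::= ( S )]
(((S))) ⇒ (((A)))   [S ::= A]
(((A))) ⇒ ((((S))))   [A ::= ( S )]
((((S)))) ⇒ (((({}))))   [S ::= { }]

S ⇒ A ⇒ (S) ⇒ (A) ⇒ ((S)) ⇒ ((A)) ⇒ (((S))) ⇒ (((A))) ⇒ ((((S)))) ⇒ (((({}))))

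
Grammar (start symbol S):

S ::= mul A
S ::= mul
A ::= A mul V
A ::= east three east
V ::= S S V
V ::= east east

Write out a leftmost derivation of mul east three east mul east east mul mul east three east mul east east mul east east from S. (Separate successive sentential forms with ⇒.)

S ⇒ mul A ⇒ mul A mul V ⇒ mul A mul V mul V ⇒ mul A mul V mul V mul V ⇒ mul east three east mul V mul V mul V ⇒ mul east three east mul east east mul V mul V ⇒ mul east three east mul east east mul S S V mul V ⇒ mul east three east mul east east mul mul A S V mul V ⇒ mul east three east mul east east mul mul east three east S V mul V ⇒ mul east three east mul east east mul mul east three east mul V mul V ⇒ mul east three east mul east east mul mul east three east mul east east mul V ⇒ mul east three east mul east east mul mul east three east mul east east mul east east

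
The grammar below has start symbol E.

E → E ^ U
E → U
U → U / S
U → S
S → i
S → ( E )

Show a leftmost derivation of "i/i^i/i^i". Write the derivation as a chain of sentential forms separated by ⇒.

E ⇒ E^U ⇒ E^U^U ⇒ U^U^U ⇒ U/S^U^U ⇒ S/S^U^U ⇒ i/S^U^U ⇒ i/i^U^U ⇒ i/i^U/S^U ⇒ i/i^S/S^U ⇒ i/i^i/S^U ⇒ i/i^i/i^U ⇒ i/i^i/i^S ⇒ i/i^i/i^i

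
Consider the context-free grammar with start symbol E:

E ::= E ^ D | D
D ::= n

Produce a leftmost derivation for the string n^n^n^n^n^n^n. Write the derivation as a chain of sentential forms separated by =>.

E => E^D   [E ::= E ^ D]
E^D => E^D^D   [E ::= E ^ D]
E^D^D => E^D^D^D   [E ::= E ^ D]
E^D^D^D => E^D^D^D^D   [E ::= E ^ D]
E^D^D^D^D => E^D^D^D^D^D   [E ::= E ^ D]
E^D^D^D^D^D => E^D^D^D^D^D^D   [E ::= E ^ D]
E^D^D^D^D^D^D => D^D^D^D^D^D^D   [E ::= D]
D^D^D^D^D^D^D => n^D^D^D^D^D^D   [D ::= n]
n^D^D^D^D^D^D => n^n^D^D^D^D^D   [D ::= n]
n^n^D^D^D^D^D => n^n^n^D^D^D^D   [D ::= n]
n^n^n^D^D^D^D => n^n^n^n^D^D^D   [D ::= n]
n^n^n^n^D^D^D => n^n^n^n^n^D^D   [D ::= n]
n^n^n^n^n^D^D => n^n^n^n^n^n^D   [D ::= n]
n^n^n^n^n^n^D => n^n^n^n^n^n^n   [D ::= n]

E=>E^D=>E^D^D=>E^D^D^D=>E^D^D^D^D=>E^D^D^D^D^D=>E^D^D^D^D^D^D=>D^D^D^D^D^D^D=>n^D^D^D^D^D^D=>n^n^D^D^D^D^D=>n^n^n^D^D^D^D=>n^n^n^n^D^D^D=>n^n^n^n^n^D^D=>n^n^n^n^n^n^D=>n^n^n^n^n^n^n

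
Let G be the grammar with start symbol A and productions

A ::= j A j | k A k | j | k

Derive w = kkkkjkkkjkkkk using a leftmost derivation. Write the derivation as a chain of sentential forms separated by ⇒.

A ⇒ kAk ⇒ kkAkk ⇒ kkkAkkk ⇒ kkkkAkkkk ⇒ kkkkjAjkkkk ⇒ kkkkjkAkjkkkk ⇒ kkkkjkkkjkkkk

A ⇒ kAk   [A ::= k A k]
kAk ⇒ kkAkk   [A ::= k A k]
kkAkk ⇒ kkkAkkk   [A ::= k A k]
kkkAkkk ⇒ kkkkAkkkk   [A ::= k A k]
kkkkAkkkk ⇒ kkkkjAjkkkk   [A ::= j A j]
kkkkjAjkkkk ⇒ kkkkjkAkjkkkk   [A ::= k A k]
kkkkjkAkjkkkk ⇒ kkkkjkkkjkkkk   [A ::= k]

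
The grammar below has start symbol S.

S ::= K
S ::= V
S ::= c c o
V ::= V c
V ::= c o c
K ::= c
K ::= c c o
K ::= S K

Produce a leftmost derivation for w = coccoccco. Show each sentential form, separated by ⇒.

S ⇒ K ⇒ SK ⇒ VK ⇒ cocK ⇒ cocSK ⇒ cocVK ⇒ coccocK ⇒ coccoccco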